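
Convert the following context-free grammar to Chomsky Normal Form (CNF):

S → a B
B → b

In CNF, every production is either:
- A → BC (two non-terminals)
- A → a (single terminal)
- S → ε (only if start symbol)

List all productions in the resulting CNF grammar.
The grammar has no ε-productions or unit productions to eliminate.
S → a B has terminal a in a right-hand side of length ≥ 2: introduce T_a → a and use T_a in place of a.
B → b is already in CNF (single terminal) – keep it.
S → a B becomes S → T_a B.
Resulting CNF grammar (3 productions): T_a → a; B → b; S → T_a B

Final answer: T_a → a; B → b; S → T_a B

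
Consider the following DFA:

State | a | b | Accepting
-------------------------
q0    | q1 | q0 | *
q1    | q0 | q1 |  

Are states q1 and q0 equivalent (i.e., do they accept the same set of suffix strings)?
Try the suffix ε (the empty string).
From q1: q1 — not accepting.
From q0: q0 — accepting.
The two states disagree on this suffix, so they are not equivalent.

Final answer: No. Distinguishing string: ε (the empty string) - accepted from q0 but not from q1.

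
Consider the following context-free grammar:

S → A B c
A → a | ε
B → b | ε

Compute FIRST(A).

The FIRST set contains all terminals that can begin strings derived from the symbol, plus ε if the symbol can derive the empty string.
A → a contributes a; A → ε makes A nullable, contributing ε. FIRST(A) = {a, ε}.

Final answer: {a, ε}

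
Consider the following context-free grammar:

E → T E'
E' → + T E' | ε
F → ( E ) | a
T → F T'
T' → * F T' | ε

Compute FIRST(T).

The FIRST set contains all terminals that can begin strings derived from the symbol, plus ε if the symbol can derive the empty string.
FIRST(F): F → ( E ) contributes '(' and F → a contributes 'a', so FIRST(F) = {(, a}. F is not nullable.
FIRST(T): T → F T' begins with F, and F is not nullable, so FIRST(T) = FIRST(F) = {(, a}.

Final answer: {(, a}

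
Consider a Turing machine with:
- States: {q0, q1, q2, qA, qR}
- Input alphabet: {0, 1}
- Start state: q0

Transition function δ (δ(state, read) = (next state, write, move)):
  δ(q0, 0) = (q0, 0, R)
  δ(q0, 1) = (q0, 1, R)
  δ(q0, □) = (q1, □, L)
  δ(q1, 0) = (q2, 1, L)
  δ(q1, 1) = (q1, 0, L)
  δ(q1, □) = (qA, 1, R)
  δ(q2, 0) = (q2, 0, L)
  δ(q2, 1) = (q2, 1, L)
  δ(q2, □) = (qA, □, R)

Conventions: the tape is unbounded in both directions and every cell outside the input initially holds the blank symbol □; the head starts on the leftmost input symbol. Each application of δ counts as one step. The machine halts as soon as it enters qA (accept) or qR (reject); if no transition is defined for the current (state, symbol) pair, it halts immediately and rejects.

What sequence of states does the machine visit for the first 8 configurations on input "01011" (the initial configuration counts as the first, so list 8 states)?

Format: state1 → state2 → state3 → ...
Step 0: [q0]01011 (head at position 0)
Step 1: δ(q0, 0) = (q0, 0, R)  ⊢  0[q0]1011 (head at position 1)
Step 2: δ(q0, 1) = (q0, 1, R)  ⊢  01[q0]011 (head at position 2)
Step 3: δ(q0, 0) = (q0, 0, R)  ⊢  010[q0]11 (head at position 3)
Step 4: δ(q0, 1) = (q0, 1, R)  ⊢  0101[q0]1 (head at position 4)
Step 5: δ(q0, 1) = (q0, 1, R)  ⊢  01011[q0]□ (head at position 5)
Step 6: δ(q0, □) = (q1, □, L)  ⊢  0101[q1]1□ (head at position 4)
Step 7: δ(q1, 1) = (q1, 0, L)  ⊢  010[q1]10□ (head at position 3)
Reading off the states of these 8 configurations: q0 → q0 → q0 → q0 → q0 → q0 → q1 → q1

Final answer: q0 → q0 → q0 → q0 → q0 → q0 → q1 → q1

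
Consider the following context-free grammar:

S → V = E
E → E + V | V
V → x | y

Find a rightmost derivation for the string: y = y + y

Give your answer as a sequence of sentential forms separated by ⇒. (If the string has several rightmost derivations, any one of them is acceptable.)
Start with S.
Step 1: the rightmost non-terminal is S; apply S → V = E:  V = E
Step 2: the rightmost non-terminal is E; apply E → E + V:  V = E + V
Step 3: the rightmost non-terminal is V; apply V → y:  V = E + y
Step 4: the rightmost non-terminal is E; apply E → V:  V = V + y
Step 5: the rightmost non-terminal is V; apply V → y:  V = y + y
Step 6: the rightmost non-terminal is V; apply V → y:  y = y + y

Final answer: S ⇒ V = E ⇒ V = E + V ⇒ V = E + y ⇒ V = V + y ⇒ V = y + y ⇒ y = y + y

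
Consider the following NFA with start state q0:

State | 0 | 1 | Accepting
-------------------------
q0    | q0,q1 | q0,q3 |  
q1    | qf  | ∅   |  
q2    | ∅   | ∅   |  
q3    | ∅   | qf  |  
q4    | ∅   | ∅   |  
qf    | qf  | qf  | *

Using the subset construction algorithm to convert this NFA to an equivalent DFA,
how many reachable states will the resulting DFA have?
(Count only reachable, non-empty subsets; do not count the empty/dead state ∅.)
Start subset: {q0}
{q0}: on 0 → {q0, q1}, on 1 → {q0, q3}
{q0, q1}: on 0 → {q0, q1, qf}, on 1 → {q0, q3}
{q0, q3}: on 0 → {q0, q1}, on 1 → {q0, q3, qf}
{q0, q1, qf}: on 0 → {q0, q1, qf}, on 1 → {q0, q3, qf}
{q0, q3, qf}: on 0 → {q0, q1, qf}, on 1 → {q0, q3, qf}
Reachable non-empty subsets: {q0}, {q0, q1}, {q0, q3}, {q0, q1, qf}, {q0, q3, qf} — 5 in total.

Final answer: 5 states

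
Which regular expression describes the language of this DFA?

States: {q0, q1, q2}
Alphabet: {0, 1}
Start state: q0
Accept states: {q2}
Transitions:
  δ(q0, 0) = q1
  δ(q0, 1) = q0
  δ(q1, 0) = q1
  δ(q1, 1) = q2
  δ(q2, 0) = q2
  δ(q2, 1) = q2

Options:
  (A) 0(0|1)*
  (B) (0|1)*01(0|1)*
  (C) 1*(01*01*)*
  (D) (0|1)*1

Testing sample strings against the DFA:
  '110' -> rejected
  '111' -> rejected
  '01' -> accepted
  '1100' -> rejected
Checking each option for a counterexample:
  (A) 0(0|1)*: '0' is rejected by the DFA but matches the regex → eliminated
  (B) (0|1)*01(0|1)*: agrees with the DFA on all strings of length ≤ 4
  (C) 1*(01*01*)*: ε is rejected by the DFA but matches the regex → eliminated
  (D) (0|1)*1: '1' is rejected by the DFA but matches the regex → eliminated
Only (B) (0|1)*01(0|1)* is consistent with the DFA.

Final answer: (B) (0|1)*01(0|1)*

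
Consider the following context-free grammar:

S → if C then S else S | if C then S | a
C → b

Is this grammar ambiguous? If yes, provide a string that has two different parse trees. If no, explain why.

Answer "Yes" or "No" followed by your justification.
The 'dangling else' can attach to either if. Two leftmost derivations of  if b then if b then a else a:
  (1) S ⇒ if C then S else S ⇒ if b then S else S ⇒ if b then if C then S else S ⇒ if b then if b then S else S ⇒ if b then if b then a else S ⇒ if b then if b then a else a   (else belongs to the outer if)
  (2) S ⇒ if C then S ⇒ if b then S ⇒ if b then if C then S else S ⇒ if b then if b then S else S ⇒ if b then if b then a else S ⇒ if b then if b then a else a   (else belongs to the inner if)
Two distinct parse trees for the same string, so the grammar is ambiguous.

Final answer: Yes - the string 'if b then if b then a else a' has two distinct leftmost derivations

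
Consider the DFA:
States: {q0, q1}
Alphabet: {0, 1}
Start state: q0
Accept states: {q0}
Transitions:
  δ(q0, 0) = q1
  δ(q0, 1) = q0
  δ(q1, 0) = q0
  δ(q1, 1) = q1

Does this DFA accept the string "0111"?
Processing string "0111":
  q0 --0--> q1
  q1 --1--> q1
  q1 --1--> q1
  q1 --1--> q1
Final state: q1
Accept states: {q0}
q1 is not an accept state, so the string is rejected.

Final answer: No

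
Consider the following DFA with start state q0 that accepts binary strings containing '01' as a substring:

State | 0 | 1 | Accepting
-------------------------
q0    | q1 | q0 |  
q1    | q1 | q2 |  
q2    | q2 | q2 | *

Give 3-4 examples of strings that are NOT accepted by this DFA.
Any strings that end in a non-accepting state work; for example:
"10": q0 → q0 → q1; q1 is not accepting → rejected
"11": q0 → q0 → q0; q0 is not accepting → rejected
"100": q0 → q0 → q1 → q1; q1 is not accepting → rejected
"1111": q0 → q0 → q0 → q0 → q0; q0 is not accepting → rejected

Final answer: "10", "11", "100", "1111"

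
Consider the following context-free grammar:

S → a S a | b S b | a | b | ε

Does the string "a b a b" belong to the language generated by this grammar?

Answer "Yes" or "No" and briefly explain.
Every production places the same symbol at both ends (or yields a single symbol / ε), so every derived string is a palindrome. a b a b reversed is b a b a ≠ a b a b, so it is not a palindrome and cannot be derived (already the first step fails: the string starts with a but ends with b, so neither S → a S a nor S → b S b fits).

Final answer: No - no valid derivation exists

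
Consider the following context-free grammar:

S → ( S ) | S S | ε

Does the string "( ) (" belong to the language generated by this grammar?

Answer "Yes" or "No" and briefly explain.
Each production adds parentheses only in matched pairs (S → ( S )) or none at all, so every derived string has equally many '(' and ')'. The string ( ) ( has two '(' and one ')', so it cannot be derived.

Final answer: No - no valid derivation exists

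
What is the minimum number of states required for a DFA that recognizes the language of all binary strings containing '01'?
Language: binary strings containing '01'
Lower bound (Myhill–Nerode): the prefixes ε, 0, 01 are pairwise distinguishable:
  ε vs 01: suffix ε distinguishes them (ε is rejected, 01 is accepted)
  0 vs 01: suffix ε distinguishes them (0 is rejected, 01 is accepted)
  ε vs 0: suffix 1 distinguishes them (ε·1 = 1 is rejected, 0·1 = 01 is accepted)
So any DFA needs at least 3 states.
Upper bound: a DFA with 3 states exists (one state per class above: 'no progress', 'last symbol 0', and 'seen 01' (accepting sink)).
Minimum states: 3

Final answer: 3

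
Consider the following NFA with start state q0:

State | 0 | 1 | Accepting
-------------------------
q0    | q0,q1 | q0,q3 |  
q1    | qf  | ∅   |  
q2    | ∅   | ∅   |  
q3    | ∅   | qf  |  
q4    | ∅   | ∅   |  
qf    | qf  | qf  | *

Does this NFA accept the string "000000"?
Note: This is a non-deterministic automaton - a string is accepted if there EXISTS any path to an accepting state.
Track the set of states the NFA could be in: start {q0}
Read '0': {q0} → {q0, q1}
Read '0': {q0, q1} → {q0, q1, qf}
Read '0': {q0, q1, qf} → {q0, q1, qf}
Read '0': {q0, q1, qf} → {q0, q1, qf}
Read '0': {q0, q1, qf} → {q0, q1, qf}
Read '0': {q0, q1, qf} → {q0, q1, qf}
Final set {q0, q1, qf} contains accepting state(s) {qf} → accepted.

Final answer: Yes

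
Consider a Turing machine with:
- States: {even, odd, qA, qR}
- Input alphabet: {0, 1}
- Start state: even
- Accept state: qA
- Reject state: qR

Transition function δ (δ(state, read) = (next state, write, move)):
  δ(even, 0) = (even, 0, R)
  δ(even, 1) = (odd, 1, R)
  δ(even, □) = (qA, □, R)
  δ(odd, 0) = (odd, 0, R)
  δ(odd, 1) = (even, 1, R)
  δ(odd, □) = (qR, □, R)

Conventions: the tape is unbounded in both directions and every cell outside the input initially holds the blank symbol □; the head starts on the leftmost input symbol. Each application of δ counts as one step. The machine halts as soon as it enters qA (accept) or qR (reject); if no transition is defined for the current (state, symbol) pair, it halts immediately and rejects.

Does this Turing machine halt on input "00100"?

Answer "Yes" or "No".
Step 0: [even]00100 (head at position 0)
Step 1: δ(even, 0) = (even, 0, R)  ⊢  0[even]0100 (head at position 1)
Step 2: δ(even, 0) = (even, 0, R)  ⊢  00[even]100 (head at position 2)
Step 3: δ(even, 1) = (odd, 1, R)  ⊢  001[odd]00 (head at position 3)
Step 4: δ(odd, 0) = (odd, 0, R)  ⊢  0010[odd]0 (head at position 4)
Step 5: δ(odd, 0) = (odd, 0, R)  ⊢  00100[odd]□ (head at position 5)
Step 6: δ(odd, □) = (qR, □, R)  ⊢  00100□[qR]□ (head at position 6)
The machine is in qR, so it halts and rejects.
It halts after 6 steps.

Final answer: Yes - halts after 6 steps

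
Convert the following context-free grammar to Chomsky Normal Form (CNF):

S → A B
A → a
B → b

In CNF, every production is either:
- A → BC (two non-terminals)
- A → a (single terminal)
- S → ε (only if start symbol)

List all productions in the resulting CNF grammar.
The grammar has no ε-productions or unit productions to eliminate.
S → A B is already in CNF (two non-terminals) – keep it.
A → a is already in CNF (single terminal) – keep it.
B → b is already in CNF (single terminal) – keep it.
Resulting CNF grammar (3 productions): A → a; B → b; S → A B

Final answer: A → a; B → b; S → A B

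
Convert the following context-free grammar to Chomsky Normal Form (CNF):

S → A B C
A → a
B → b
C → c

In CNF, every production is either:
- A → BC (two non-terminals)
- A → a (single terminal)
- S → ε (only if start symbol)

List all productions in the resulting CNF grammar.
The grammar has no ε-productions or unit productions to eliminate.
A → a is already in CNF (single terminal) – keep it.
B → b is already in CNF (single terminal) – keep it.
C → c is already in CNF (single terminal) – keep it.
S → A B C has 3 symbols on the right: break it into binary productions S → A X0, X0 → B C.
Resulting CNF grammar (5 productions): A → a; B → b; C → c; S → A X0; X0 → B C

Final answer: A → a; B → b; C → c; S → A X0; X0 → B C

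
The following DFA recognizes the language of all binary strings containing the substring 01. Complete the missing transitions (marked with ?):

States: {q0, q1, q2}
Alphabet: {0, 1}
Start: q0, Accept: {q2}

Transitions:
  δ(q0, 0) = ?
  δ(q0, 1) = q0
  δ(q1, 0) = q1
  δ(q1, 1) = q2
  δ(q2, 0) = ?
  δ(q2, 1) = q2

What each state remembers (consistent with the given transitions and accept states):
  q0: 01 not seen yet and the last symbol was not 0
  q1: 01 not seen yet and the last symbol was 0
  q2: the substring 01 has already been seen
Filling in the missing entries:
  δ(q0, 0): in q0 (01 not seen yet and the last symbol was not 0), after reading 0 we have: 01 not seen yet and the last symbol was 0 → q1
  δ(q2, 0): in q2 (the substring 01 has already been seen), after reading 0 we have: the substring 01 has already been seen → q2

Final answer: δ(q0, 0) = q1; δ(q2, 0) = q2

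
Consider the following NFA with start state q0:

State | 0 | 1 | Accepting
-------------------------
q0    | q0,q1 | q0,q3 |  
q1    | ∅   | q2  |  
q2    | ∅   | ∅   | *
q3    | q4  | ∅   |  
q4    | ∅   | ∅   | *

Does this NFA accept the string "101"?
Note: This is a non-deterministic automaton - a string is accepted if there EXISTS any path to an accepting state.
Track the set of states the NFA could be in: start {q0}
Read '1': {q0} → {q0, q3}
Read '0': {q0, q3} → {q0, q1, q4}
Read '1': {q0, q1, q4} → {q0, q2, q3}
Final set {q0, q2, q3} contains accepting state(s) {q2} → accepted.

Final answer: Yes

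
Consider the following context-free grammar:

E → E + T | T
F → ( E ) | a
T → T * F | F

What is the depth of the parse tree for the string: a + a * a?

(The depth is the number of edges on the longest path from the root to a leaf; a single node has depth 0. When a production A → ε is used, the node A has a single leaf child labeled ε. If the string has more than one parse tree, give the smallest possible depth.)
The grammar is unambiguous; the parse tree of a + a * a is:
E → E + T at the root (depth 0).
  Left E (depth 1) → T (2) → F (3) → a (4).
  Right T (depth 1) → T * F; that T (2) → F (3) → a (4); F (2) → a (3).
The longest root-to-leaf paths have 4 edges.
Depth = 4.

Final answer: 4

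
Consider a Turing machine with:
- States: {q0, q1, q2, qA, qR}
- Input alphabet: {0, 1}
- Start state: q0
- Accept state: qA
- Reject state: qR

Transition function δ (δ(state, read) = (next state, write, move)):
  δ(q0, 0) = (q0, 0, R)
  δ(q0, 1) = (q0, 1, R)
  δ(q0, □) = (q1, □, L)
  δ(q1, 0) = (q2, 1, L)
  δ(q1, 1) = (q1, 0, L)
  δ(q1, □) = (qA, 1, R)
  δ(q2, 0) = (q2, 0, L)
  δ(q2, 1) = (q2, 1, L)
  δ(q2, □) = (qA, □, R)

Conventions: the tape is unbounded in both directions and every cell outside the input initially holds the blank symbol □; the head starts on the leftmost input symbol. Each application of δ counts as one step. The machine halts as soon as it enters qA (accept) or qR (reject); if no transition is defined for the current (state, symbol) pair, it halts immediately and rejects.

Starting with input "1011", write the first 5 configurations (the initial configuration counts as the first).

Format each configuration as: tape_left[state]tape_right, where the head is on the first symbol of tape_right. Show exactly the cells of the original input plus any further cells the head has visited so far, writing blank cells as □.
Step 0: [q0]1011 (head at position 0)
Step 1: δ(q0, 1) = (q0, 1, R)  ⊢  1[q0]011 (head at position 1)
Step 2: δ(q0, 0) = (q0, 0, R)  ⊢  10[q0]11 (head at position 2)
Step 3: δ(q0, 1) = (q0, 1, R)  ⊢  101[q0]1 (head at position 3)
Step 4: δ(q0, 1) = (q0, 1, R)  ⊢  1011[q0]□ (head at position 4)

Final answer: [q0]1011 ⊢ 1[q0]011 ⊢ 10[q0]11 ⊢ 101[q0]1 ⊢ 1011[q0]□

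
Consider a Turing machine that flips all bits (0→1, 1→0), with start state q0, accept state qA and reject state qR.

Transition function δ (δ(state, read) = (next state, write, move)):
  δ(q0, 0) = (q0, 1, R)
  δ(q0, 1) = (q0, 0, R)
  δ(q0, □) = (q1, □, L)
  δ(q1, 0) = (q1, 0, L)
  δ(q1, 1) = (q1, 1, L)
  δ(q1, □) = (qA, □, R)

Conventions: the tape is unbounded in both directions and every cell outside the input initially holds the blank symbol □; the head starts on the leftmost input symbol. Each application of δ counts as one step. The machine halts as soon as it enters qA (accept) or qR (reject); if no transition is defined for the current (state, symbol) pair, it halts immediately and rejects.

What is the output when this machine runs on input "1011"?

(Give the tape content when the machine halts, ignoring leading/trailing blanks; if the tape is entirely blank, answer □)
Step 0: [q0]1011 (head at position 0)
Step 1: δ(q0, 1) = (q0, 0, R)  ⊢  0[q0]011 (head at position 1)
Step 2: δ(q0, 0) = (q0, 1, R)  ⊢  01[q0]11 (head at position 2)
Step 3: δ(q0, 1) = (q0, 0, R)  ⊢  010[q0]1 (head at position 3)
Step 4: δ(q0, 1) = (q0, 0, R)  ⊢  0100[q0]□ (head at position 4)
Step 5: δ(q0, □) = (q1, □, L)  ⊢  010[q1]0□ (head at position 3)
Step 6: δ(q1, 0) = (q1, 0, L)  ⊢  01[q1]00□ (head at position 2)
Step 7: δ(q1, 0) = (q1, 0, L)  ⊢  0[q1]100□ (head at position 1)
Step 8: δ(q1, 1) = (q1, 1, L)  ⊢  [q1]0100□ (head at position 0)
Step 9: δ(q1, 0) = (q1, 0, L)  ⊢  [q1]□0100□ (head at position -1)
Step 10: δ(q1, □) = (qA, □, R)  ⊢  □[qA]0100□ (head at position 0)
The machine is in qA, so it halts and accepts.
Tape content when halted (ignoring surrounding blanks): 0100

Final answer: Output: 0100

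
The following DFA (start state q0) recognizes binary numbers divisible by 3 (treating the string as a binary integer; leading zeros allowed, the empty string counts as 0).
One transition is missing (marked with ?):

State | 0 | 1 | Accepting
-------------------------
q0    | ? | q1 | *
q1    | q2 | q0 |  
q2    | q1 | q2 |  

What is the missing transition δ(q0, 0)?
q0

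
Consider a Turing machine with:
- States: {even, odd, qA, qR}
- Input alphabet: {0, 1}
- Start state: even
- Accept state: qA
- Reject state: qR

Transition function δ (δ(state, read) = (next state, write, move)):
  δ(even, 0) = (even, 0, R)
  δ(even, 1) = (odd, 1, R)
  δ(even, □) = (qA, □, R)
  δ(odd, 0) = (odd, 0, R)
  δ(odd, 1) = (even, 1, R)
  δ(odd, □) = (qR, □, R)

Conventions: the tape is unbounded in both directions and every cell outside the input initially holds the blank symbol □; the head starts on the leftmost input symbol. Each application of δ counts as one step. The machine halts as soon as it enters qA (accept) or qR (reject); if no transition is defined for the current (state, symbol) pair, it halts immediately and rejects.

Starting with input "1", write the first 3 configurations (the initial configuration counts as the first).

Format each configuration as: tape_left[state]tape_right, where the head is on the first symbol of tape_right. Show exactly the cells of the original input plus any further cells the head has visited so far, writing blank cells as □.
Step 0: [even]1 (head at position 0)
Step 1: δ(even, 1) = (odd, 1, R)  ⊢  1[odd]□ (head at position 1)
Step 2: δ(odd, □) = (qR, □, R)  ⊢  1□[qR]□ (head at position 2)

Final answer: [even]1 ⊢ 1[odd]□ ⊢ 1□[qR]□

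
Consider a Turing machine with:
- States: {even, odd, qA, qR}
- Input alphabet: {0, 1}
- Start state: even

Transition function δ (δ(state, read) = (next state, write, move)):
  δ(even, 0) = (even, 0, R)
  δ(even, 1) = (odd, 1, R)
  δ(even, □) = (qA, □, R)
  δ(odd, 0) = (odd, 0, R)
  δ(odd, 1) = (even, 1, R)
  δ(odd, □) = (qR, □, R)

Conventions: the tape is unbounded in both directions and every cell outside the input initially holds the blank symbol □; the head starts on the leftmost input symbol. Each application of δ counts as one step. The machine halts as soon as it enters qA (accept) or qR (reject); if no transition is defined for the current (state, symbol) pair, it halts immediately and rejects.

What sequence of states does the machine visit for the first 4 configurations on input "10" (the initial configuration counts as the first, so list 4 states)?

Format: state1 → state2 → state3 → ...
Step 0: [even]10 (head at position 0)
Step 1: δ(even, 1) = (odd, 1, R)  ⊢  1[odd]0 (head at position 1)
Step 2: δ(odd, 0) = (odd, 0, R)  ⊢  10[odd]□ (head at position 2)
Step 3: δ(odd, □) = (qR, □, R)  ⊢  10□[qR]□ (head at position 3)
Reading off the states of these 4 configurations: even → odd → odd → qR

Final answer: even → odd → odd → qR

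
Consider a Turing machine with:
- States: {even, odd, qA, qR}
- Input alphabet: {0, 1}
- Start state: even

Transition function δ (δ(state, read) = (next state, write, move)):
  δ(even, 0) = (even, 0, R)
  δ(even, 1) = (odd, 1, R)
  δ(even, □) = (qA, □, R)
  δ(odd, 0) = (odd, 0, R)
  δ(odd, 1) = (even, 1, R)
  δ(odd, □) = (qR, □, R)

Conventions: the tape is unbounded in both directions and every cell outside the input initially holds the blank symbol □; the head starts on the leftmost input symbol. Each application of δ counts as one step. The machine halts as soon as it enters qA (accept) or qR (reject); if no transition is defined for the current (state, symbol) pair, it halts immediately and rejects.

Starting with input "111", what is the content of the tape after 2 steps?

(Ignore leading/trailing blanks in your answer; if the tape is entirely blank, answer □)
Step 0: [even]111 (head at position 0)
Step 1: δ(even, 1) = (odd, 1, R)  ⊢  1[odd]11 (head at position 1)
Step 2: δ(odd, 1) = (even, 1, R)  ⊢  11[even]1 (head at position 2)
Tape after 2 steps (ignoring surrounding blanks): 111

Final answer: Tape: 111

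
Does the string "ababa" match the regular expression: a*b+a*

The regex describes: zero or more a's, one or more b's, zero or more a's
No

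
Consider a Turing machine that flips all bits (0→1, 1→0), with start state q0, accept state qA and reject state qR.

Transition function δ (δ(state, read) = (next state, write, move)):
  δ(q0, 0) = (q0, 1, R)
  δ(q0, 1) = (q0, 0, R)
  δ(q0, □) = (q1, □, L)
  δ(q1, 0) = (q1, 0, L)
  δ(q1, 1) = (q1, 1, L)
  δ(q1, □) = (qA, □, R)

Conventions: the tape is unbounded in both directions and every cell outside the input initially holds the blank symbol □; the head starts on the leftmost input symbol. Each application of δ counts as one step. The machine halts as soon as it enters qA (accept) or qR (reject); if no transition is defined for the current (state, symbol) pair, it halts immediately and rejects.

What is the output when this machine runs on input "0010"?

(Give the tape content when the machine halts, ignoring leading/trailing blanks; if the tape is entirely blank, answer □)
Step 0: [q0]0010 (head at position 0)
Step 1: δ(q0, 0) = (q0, 1, R)  ⊢  1[q0]010 (head at position 1)
Step 2: δ(q0, 0) = (q0, 1, R)  ⊢  11[q0]10 (head at position 2)
Step 3: δ(q0, 1) = (q0, 0, R)  ⊢  110[q0]0 (head at position 3)
Step 4: δ(q0, 0) = (q0, 1, R)  ⊢  1101[q0]□ (head at position 4)
Step 5: δ(q0, □) = (q1, □, L)  ⊢  110[q1]1□ (head at position 3)
Step 6: δ(q1, 1) = (q1, 1, L)  ⊢  11[q1]01□ (head at position 2)
Step 7: δ(q1, 0) = (q1, 0, L)  ⊢  1[q1]101□ (head at position 1)
Step 8: δ(q1, 1) = (q1, 1, L)  ⊢  [q1]1101□ (head at position 0)
Step 9: δ(q1, 1) = (q1, 1, L)  ⊢  [q1]□1101□ (head at position -1)
Step 10: δ(q1, □) = (qA, □, R)  ⊢  □[qA]1101□ (head at position 0)
The machine is in qA, so it halts and accepts.
Tape content when halted (ignoring surrounding blanks): 1101

Final answer: Output: 1101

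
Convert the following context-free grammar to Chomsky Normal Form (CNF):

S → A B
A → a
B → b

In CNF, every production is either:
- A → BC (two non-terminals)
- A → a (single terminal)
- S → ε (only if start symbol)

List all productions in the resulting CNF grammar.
The grammar has no ε-productions or unit productions to eliminate.
S → A B is already in CNF (two non-terminals) – keep it.
A → a is already in CNF (single terminal) – keep it.
B → b is already in CNF (single terminal) – keep it.
Resulting CNF grammar (3 productions): A → a; B → b; S → A B

Final answer: A → a; B → b; S → A B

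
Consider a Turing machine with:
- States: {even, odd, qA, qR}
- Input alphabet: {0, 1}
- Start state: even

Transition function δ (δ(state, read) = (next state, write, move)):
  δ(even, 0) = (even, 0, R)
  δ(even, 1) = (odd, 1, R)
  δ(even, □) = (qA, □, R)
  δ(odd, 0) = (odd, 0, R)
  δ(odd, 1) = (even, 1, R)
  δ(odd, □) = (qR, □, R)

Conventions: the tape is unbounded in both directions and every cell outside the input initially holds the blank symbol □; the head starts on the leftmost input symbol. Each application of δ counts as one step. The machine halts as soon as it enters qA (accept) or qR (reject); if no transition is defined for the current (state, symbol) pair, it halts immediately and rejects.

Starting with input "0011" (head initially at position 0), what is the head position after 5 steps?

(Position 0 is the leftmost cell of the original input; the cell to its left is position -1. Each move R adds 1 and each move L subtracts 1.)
Step 0: [even]0011 (head at position 0)
Step 1: δ(even, 0) = (even, 0, R)  ⊢  0[even]011 (head at position 1)
Step 2: δ(even, 0) = (even, 0, R)  ⊢  00[even]11 (head at position 2)
Step 3: δ(even, 1) = (odd, 1, R)  ⊢  001[odd]1 (head at position 3)
Step 4: δ(odd, 1) = (even, 1, R)  ⊢  0011[even]□ (head at position 4)
Step 5: δ(even, □) = (qA, □, R)  ⊢  0011□[qA]□ (head at position 5)
Head position after 5 steps: 5

Final answer: Position 5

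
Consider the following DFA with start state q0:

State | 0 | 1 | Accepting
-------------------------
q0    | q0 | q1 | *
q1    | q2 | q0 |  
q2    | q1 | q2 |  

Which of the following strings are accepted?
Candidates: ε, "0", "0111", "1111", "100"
ε: q0; q0 is accepting → accepted
"0": q0 → q0; q0 is accepting → accepted
"0111": q0 → q0 → q1 → q0 → q1; q1 is not accepting → rejected
"1111": q0 → q1 → q0 → q1 → q0; q0 is accepting → accepted
"100": q0 → q1 → q2 → q1; q1 is not accepting → rejected

Final answer: ε, "0", "1111"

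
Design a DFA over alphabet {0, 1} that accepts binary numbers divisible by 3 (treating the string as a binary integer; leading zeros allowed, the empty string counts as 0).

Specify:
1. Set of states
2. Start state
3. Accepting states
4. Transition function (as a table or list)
One valid DFA (any DFA recognizing the same language is acceptable):
States: {q0, q1, q2}
Start: q0
Accepting: {q0}
Transitions (accepting states marked with *):
State | 0 | 1 | Accepting
-------------------------
q0    | q0 | q1 | *
q1    | q2 | q0 |  
q2    | q1 | q2 |  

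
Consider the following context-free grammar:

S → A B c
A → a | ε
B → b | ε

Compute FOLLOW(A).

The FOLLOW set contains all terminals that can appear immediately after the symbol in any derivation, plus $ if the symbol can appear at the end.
A occurs in S → A B c followed by B c. Add FIRST(B) minus ε = {b}; B is nullable (B → ε), so what follows B can also follow A: the terminal c. FOLLOW(A) = {b, c}.

Final answer: {b, c}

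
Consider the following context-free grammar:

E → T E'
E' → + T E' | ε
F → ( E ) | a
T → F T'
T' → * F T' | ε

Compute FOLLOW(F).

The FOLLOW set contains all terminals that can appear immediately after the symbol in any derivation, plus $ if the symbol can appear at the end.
Useful FIRST sets: FIRST(E') = {+, ε}, FIRST(T') = {*, ε} (both E' and T' are nullable).
FOLLOW(E): E is the start symbol → $; E appears in F → ( E ) followed by ')' → FOLLOW(E) = {), $}.
FOLLOW(E'): E' appears at the right end of E → T E' and of E' → + T E', so FOLLOW(E') ⊇ FOLLOW(E) (the second occurrence adds nothing new). FOLLOW(E') = {), $}.
FOLLOW(T): in E → T E' and E' → + T E', T is followed by E': add FIRST(E') minus ε = {+}; since E' is nullable, also add FOLLOW(E) and FOLLOW(E') = {), $}. FOLLOW(T) = {+, ), $}.
FOLLOW(T'): T' appears at the right end of T → F T' and of T' → * F T', so FOLLOW(T') = FOLLOW(T) = {+, ), $}.
FOLLOW(F): in T → F T' and T' → * F T', F is followed by T': add FIRST(T') minus ε = {*}; since T' is nullable, also add FOLLOW(T) and FOLLOW(T') = {+, ), $}. FOLLOW(F) = {*, +, ), $}.

Final answer: {$, ), *, +}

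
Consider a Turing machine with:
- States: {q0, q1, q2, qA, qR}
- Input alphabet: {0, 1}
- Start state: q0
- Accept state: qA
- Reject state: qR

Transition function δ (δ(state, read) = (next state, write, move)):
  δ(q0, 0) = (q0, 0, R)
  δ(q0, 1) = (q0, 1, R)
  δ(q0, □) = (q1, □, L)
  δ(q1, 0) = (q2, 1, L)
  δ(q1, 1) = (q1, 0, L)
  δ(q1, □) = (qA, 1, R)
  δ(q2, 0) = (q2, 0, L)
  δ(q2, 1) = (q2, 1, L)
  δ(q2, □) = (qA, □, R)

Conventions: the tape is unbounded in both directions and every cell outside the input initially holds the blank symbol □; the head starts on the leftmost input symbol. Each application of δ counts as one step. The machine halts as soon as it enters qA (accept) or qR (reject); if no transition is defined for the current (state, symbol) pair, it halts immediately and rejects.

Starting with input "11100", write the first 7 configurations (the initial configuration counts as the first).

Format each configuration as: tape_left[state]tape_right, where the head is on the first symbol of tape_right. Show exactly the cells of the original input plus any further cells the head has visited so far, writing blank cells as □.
Step 0: [q0]11100 (head at position 0)
Step 1: δ(q0, 1) = (q0, 1, R)  ⊢  1[q0]1100 (head at position 1)
Step 2: δ(q0, 1) = (q0, 1, R)  ⊢  11[q0]100 (head at position 2)
Step 3: δ(q0, 1) = (q0, 1, R)  ⊢  111[q0]00 (head at position 3)
Step 4: δ(q0, 0) = (q0, 0, R)  ⊢  1110[q0]0 (head at position 4)
Step 5: δ(q0, 0) = (q0, 0, R)  ⊢  11100[q0]□ (head at position 5)
Step 6: δ(q0, □) = (q1, □, L)  ⊢  1110[q1]0□ (head at position 4)

Final answer: [q0]11100 ⊢ 1[q0]1100 ⊢ 11[q0]100 ⊢ 111[q0]00 ⊢ 1110[q0]0 ⊢ 11100[q0]□ ⊢ 1110[q1]0□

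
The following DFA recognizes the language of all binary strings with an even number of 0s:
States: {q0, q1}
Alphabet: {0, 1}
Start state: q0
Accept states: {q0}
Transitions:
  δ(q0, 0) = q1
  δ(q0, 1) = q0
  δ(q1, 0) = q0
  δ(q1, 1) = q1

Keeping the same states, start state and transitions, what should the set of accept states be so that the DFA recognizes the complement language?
The DFA is complete (every state has a transition on every symbol), so the complement
is recognized by the same DFA with accepting and non-accepting states swapped.
Original accept states: {q0}
Complement accept states = All states - Original accept states
= {q0, q1} - {q0}
= {q1}
Complement language: strings with an ODD number of 0s

Final answer: {q1}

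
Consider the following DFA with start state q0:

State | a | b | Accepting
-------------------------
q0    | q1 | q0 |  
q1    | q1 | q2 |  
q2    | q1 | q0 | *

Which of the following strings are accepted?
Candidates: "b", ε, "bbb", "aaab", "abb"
"b": q0 → q0; q0 is not accepting → rejected
ε: q0; q0 is not accepting → rejected
"bbb": q0 → q0 → q0 → q0; q0 is not accepting → rejected
"aaab": q0 → q1 → q1 → q1 → q2; q2 is accepting → accepted
"abb": q0 → q1 → q2 → q0; q0 is not accepting → rejected

Final answer: "aaab"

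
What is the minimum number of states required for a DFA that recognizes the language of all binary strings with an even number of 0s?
Language: binary strings with an even number of 0s
Lower bound (Myhill–Nerode): the prefixes ε, 0 are pairwise distinguishable:
  ε vs 0: suffix ε distinguishes them (ε has zero 0s (accepted), 0 has one 0 (rejected))
So any DFA needs at least 2 states.
Upper bound: a DFA with 2 states exists (one state per class above).
Minimum states: 2

Final answer: 2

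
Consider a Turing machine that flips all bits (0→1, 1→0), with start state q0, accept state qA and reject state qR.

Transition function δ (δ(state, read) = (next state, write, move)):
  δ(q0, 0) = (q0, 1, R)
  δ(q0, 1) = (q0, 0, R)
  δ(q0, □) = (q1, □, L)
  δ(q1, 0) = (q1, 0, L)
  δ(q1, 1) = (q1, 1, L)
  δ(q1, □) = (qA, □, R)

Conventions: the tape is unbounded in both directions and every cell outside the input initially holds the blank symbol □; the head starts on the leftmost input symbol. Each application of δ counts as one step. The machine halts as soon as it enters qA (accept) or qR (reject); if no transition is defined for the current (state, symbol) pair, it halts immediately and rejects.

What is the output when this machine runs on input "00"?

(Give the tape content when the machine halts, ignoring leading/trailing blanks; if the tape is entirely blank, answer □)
Step 0: [q0]00 (head at position 0)
Step 1: δ(q0, 0) = (q0, 1, R)  ⊢  1[q0]0 (head at position 1)
Step 2: δ(q0, 0) = (q0, 1, R)  ⊢  11[q0]□ (head at position 2)
Step 3: δ(q0, □) = (q1, □, L)  ⊢  1[q1]1□ (head at position 1)
Step 4: δ(q1, 1) = (q1, 1, L)  ⊢  [q1]11□ (head at position 0)
Step 5: δ(q1, 1) = (q1, 1, L)  ⊢  [q1]□11□ (head at position -1)
Step 6: δ(q1, □) = (qA, □, R)  ⊢  □[qA]11□ (head at position 0)
The machine is in qA, so it halts and accepts.
Tape content when halted (ignoring surrounding blanks): 11

Final answer: Output: 11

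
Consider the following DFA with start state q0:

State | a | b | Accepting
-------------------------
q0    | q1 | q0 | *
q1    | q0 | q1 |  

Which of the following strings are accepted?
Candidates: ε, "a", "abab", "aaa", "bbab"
ε: q0; q0 is accepting → accepted
"a": q0 → q1; q1 is not accepting → rejected
"abab": q0 → q1 → q1 → q0 → q0; q0 is accepting → accepted
"aaa": q0 → q1 → q0 → q1; q1 is not accepting → rejected
"bbab": q0 → q0 → q0 → q1 → q1; q1 is not accepting → rejected

Final answer: ε, "abab"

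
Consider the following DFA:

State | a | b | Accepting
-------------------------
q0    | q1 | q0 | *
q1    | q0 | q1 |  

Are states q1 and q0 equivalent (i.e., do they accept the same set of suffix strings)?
Try the suffix ε (the empty string).
From q1: q1 — not accepting.
From q0: q0 — accepting.
The two states disagree on this suffix, so they are not equivalent.

Final answer: No. Distinguishing string: ε (the empty string) - accepted from q0 but not from q1.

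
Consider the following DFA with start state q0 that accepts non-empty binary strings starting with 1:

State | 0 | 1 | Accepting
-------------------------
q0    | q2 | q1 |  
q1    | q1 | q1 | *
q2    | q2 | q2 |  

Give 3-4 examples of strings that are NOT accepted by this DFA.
Any strings that end in a non-accepting state work; for example:
"0001": q0 → q2 → q2 → q2 → q2; q2 is not accepting → rejected
"0010": q0 → q2 → q2 → q2 → q2; q2 is not accepting → rejected
"0110": q0 → q2 → q2 → q2 → q2; q2 is not accepting → rejected
"0111": q0 → q2 → q2 → q2 → q2; q2 is not accepting → rejected

Final answer: "0001", "0010", "0110", "0111"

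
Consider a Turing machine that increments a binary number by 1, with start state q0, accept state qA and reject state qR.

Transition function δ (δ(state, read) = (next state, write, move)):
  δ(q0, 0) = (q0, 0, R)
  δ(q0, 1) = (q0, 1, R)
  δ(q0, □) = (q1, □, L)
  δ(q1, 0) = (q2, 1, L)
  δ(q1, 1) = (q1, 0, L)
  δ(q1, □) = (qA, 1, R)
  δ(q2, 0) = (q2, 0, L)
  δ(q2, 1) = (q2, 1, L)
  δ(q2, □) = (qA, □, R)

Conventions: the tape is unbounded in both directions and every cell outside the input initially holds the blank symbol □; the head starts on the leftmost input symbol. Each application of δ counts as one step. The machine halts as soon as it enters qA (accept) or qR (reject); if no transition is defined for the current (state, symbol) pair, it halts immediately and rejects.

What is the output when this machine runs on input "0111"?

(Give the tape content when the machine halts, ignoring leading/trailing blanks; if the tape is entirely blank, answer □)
Step 0: [q0]0111 (head at position 0)
Step 1: δ(q0, 0) = (q0, 0, R)  ⊢  0[q0]111 (head at position 1)
Step 2: δ(q0, 1) = (q0, 1, R)  ⊢  01[q0]11 (head at position 2)
Step 3: δ(q0, 1) = (q0, 1, R)  ⊢  011[q0]1 (head at position 3)
Step 4: δ(q0, 1) = (q0, 1, R)  ⊢  0111[q0]□ (head at position 4)
Step 5: δ(q0, □) = (q1, □, L)  ⊢  011[q1]1□ (head at position 3)
Step 6: δ(q1, 1) = (q1, 0, L)  ⊢  01[q1]10□ (head at position 2)
Step 7: δ(q1, 1) = (q1, 0, L)  ⊢  0[q1]100□ (head at position 1)
Step 8: δ(q1, 1) = (q1, 0, L)  ⊢  [q1]0000□ (head at position 0)
Step 9: δ(q1, 0) = (q2, 1, L)  ⊢  [q2]□1000□ (head at position -1)
Step 10: δ(q2, □) = (qA, □, R)  ⊢  □[qA]1000□ (head at position 0)
The machine is in qA, so it halts and accepts.
Tape content when halted (ignoring surrounding blanks): 1000

Final answer: Output: 1000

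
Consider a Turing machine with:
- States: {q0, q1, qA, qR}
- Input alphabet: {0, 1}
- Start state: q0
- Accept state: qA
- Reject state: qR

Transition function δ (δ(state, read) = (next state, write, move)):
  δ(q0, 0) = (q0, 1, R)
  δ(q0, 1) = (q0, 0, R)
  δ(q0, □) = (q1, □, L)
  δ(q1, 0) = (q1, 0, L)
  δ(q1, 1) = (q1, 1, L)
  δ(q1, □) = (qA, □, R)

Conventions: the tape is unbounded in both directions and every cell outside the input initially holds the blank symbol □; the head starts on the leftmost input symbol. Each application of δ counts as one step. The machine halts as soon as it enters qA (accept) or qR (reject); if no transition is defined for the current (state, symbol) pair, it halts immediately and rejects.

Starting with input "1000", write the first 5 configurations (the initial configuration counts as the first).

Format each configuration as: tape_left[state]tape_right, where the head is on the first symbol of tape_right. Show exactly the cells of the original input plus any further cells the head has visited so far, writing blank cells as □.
Step 0: [q0]1000 (head at position 0)
Step 1: δ(q0, 1) = (q0, 0, R)  ⊢  0[q0]000 (head at position 1)
Step 2: δ(q0, 0) = (q0, 1, R)  ⊢  01[q0]00 (head at position 2)
Step 3: δ(q0, 0) = (q0, 1, R)  ⊢  011[q0]0 (head at position 3)
Step 4: δ(q0, 0) = (q0, 1, R)  ⊢  0111[q0]□ (head at position 4)

Final answer: [q0]1000 ⊢ 0[q0]000 ⊢ 01[q0]00 ⊢ 011[q0]0 ⊢ 0111[q0]□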